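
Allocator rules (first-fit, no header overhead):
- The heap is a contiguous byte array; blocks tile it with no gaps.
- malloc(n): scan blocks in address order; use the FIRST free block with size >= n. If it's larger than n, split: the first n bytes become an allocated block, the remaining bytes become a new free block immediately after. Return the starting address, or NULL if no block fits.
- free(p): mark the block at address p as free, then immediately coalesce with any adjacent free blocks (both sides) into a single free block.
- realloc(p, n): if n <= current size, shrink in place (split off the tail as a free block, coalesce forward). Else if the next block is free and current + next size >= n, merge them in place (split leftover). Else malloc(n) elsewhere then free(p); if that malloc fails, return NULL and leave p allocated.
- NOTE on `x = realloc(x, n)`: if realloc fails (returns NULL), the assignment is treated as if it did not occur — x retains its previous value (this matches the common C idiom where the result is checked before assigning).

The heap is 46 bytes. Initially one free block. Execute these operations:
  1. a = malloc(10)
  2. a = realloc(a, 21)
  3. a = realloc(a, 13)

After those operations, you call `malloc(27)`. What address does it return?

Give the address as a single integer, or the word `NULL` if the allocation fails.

Op 1: a = malloc(10) -> a = 0; heap: [0-9 ALLOC][10-45 FREE]
Op 2: a = realloc(a, 21) -> a = 0; heap: [0-20 ALLOC][21-45 FREE]
Op 3: a = realloc(a, 13) -> a = 0; heap: [0-12 ALLOC][13-45 FREE]
malloc(27): first-fit scan over [0-12 ALLOC][13-45 FREE] -> 13

Answer: 13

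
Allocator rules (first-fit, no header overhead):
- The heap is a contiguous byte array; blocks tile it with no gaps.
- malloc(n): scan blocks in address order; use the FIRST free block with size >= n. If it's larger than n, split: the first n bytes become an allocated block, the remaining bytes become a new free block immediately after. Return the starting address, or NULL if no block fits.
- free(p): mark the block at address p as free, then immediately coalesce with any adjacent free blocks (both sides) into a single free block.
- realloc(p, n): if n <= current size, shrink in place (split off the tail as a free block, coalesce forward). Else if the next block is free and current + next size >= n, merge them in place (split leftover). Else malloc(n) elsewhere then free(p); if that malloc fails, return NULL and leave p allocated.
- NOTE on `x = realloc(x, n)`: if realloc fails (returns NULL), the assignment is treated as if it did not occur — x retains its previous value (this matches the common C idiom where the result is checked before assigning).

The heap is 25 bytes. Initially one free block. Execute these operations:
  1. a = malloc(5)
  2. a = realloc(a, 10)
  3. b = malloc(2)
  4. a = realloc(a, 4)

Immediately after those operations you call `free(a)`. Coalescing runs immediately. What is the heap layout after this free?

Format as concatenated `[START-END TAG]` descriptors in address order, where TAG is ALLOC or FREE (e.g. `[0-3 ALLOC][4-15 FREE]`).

Answer: [0-9 FREE][10-11 ALLOC][12-24 FREE]

Derivation:
Op 1: a = malloc(5) -> a = 0; heap: [0-4 ALLOC][5-24 FREE]
Op 2: a = realloc(a, 10) -> a = 0; heap: [0-9 ALLOC][10-24 FREE]
Op 3: b = malloc(2) -> b = 10; heap: [0-9 ALLOC][10-11 ALLOC][12-24 FREE]
Op 4: a = realloc(a, 4) -> a = 0; heap: [0-3 ALLOC][4-9 FREE][10-11 ALLOC][12-24 FREE]
free(a): a = 0 -> block [0-3 ALLOC]; mark free, coalesce with adjacent free neighbors -> [0-9 FREE][10-11 ALLOC][12-24 FREE]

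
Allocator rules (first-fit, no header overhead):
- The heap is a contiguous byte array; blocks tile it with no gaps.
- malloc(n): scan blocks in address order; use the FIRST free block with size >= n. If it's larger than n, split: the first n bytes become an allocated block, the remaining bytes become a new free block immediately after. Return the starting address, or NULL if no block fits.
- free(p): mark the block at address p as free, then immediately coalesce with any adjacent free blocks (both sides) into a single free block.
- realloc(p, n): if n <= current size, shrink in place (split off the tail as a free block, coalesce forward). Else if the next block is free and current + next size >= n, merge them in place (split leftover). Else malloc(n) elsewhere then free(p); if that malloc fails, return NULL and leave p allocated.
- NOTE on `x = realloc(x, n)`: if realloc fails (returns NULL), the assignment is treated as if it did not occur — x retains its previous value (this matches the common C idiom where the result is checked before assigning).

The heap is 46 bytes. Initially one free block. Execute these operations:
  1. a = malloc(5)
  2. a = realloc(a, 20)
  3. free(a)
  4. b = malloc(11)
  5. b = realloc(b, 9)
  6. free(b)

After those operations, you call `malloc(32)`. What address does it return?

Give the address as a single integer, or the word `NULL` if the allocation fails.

Answer: 0

Derivation:
Op 1: a = malloc(5) -> a = 0; heap: [0-4 ALLOC][5-45 FREE]
Op 2: a = realloc(a, 20) -> a = 0; heap: [0-19 ALLOC][20-45 FREE]
Op 3: free(a) -> (freed a); heap: [0-45 FREE]
Op 4: b = malloc(11) -> b = 0; heap: [0-10 ALLOC][11-45 FREE]
Op 5: b = realloc(b, 9) -> b = 0; heap: [0-8 ALLOC][9-45 FREE]
Op 6: free(b) -> (freed b); heap: [0-45 FREE]
malloc(32): first-fit scan over [0-45 FREE] -> 0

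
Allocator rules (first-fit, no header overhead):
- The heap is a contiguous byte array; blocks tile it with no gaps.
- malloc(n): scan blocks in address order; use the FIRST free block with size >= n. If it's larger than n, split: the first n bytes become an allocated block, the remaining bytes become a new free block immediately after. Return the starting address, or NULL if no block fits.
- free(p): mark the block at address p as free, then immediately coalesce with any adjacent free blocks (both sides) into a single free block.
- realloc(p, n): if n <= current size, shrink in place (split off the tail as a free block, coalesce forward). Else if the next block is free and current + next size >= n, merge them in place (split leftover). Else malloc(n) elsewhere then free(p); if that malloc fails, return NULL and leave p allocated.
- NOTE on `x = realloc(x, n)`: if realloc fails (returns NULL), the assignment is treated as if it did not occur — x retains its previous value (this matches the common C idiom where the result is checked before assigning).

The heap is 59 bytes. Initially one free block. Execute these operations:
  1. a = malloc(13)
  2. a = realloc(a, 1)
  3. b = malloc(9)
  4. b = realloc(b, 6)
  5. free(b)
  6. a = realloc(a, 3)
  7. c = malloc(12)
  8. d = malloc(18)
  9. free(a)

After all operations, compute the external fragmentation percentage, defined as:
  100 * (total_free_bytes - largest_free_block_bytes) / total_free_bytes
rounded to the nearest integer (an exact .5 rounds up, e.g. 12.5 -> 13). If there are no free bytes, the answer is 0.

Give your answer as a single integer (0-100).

Op 1: a = malloc(13) -> a = 0; heap: [0-12 ALLOC][13-58 FREE]
Op 2: a = realloc(a, 1) -> a = 0; heap: [0-0 ALLOC][1-58 FREE]
Op 3: b = malloc(9) -> b = 1; heap: [0-0 ALLOC][1-9 ALLOC][10-58 FREE]
Op 4: b = realloc(b, 6) -> b = 1; heap: [0-0 ALLOC][1-6 ALLOC][7-58 FREE]
Op 5: free(b) -> (freed b); heap: [0-0 ALLOC][1-58 FREE]
Op 6: a = realloc(a, 3) -> a = 0; heap: [0-2 ALLOC][3-58 FREE]
Op 7: c = malloc(12) -> c = 3; heap: [0-2 ALLOC][3-14 ALLOC][15-58 FREE]
Op 8: d = malloc(18) -> d = 15; heap: [0-2 ALLOC][3-14 ALLOC][15-32 ALLOC][33-58 FREE]
Op 9: free(a) -> (freed a); heap: [0-2 FREE][3-14 ALLOC][15-32 ALLOC][33-58 FREE]
Free blocks: [3 26] total_free=29 largest=26 -> 100*(29-26)/29 = 300/29 ≈ 10.345 -> rounds to 10

Answer: 10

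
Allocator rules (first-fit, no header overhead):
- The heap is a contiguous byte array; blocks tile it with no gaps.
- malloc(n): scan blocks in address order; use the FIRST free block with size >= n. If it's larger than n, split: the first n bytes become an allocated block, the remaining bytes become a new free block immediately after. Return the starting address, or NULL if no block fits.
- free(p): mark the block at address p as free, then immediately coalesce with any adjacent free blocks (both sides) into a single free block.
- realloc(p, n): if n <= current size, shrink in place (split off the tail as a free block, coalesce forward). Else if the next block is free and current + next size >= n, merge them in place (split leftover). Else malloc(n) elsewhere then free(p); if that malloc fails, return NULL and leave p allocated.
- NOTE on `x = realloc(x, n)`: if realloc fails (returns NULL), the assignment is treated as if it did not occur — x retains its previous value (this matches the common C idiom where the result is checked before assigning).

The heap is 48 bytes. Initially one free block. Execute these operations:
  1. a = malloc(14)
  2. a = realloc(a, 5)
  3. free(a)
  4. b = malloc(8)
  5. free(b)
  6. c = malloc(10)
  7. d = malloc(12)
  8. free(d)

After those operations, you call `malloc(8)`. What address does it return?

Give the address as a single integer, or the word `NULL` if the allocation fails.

Answer: 10

Derivation:
Op 1: a = malloc(14) -> a = 0; heap: [0-13 ALLOC][14-47 FREE]
Op 2: a = realloc(a, 5) -> a = 0; heap: [0-4 ALLOC][5-47 FREE]
Op 3: free(a) -> (freed a); heap: [0-47 FREE]
Op 4: b = malloc(8) -> b = 0; heap: [0-7 ALLOC][8-47 FREE]
Op 5: free(b) -> (freed b); heap: [0-47 FREE]
Op 6: c = malloc(10) -> c = 0; heap: [0-9 ALLOC][10-47 FREE]
Op 7: d = malloc(12) -> d = 10; heap: [0-9 ALLOC][10-21 ALLOC][22-47 FREE]
Op 8: free(d) -> (freed d); heap: [0-9 ALLOC][10-47 FREE]
malloc(8): first-fit scan over [0-9 ALLOC][10-47 FREE] -> 10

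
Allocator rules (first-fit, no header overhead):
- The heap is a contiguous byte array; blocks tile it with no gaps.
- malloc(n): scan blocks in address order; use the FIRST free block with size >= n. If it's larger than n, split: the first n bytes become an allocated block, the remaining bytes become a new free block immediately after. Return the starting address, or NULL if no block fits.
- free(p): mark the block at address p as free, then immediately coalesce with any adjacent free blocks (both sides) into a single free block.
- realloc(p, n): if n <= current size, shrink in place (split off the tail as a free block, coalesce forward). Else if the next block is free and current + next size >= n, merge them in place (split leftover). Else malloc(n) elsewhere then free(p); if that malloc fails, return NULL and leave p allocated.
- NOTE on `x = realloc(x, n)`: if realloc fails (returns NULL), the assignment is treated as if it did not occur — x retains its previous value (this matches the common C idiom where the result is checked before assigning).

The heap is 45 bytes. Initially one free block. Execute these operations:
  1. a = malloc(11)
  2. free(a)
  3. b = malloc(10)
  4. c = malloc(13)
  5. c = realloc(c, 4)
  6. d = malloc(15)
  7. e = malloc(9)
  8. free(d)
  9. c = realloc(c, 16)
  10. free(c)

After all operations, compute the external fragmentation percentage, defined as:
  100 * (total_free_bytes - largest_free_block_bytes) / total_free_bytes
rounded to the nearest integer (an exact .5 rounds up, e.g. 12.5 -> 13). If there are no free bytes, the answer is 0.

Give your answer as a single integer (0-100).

Answer: 27

Derivation:
Op 1: a = malloc(11) -> a = 0; heap: [0-10 ALLOC][11-44 FREE]
Op 2: free(a) -> (freed a); heap: [0-44 FREE]
Op 3: b = malloc(10) -> b = 0; heap: [0-9 ALLOC][10-44 FREE]
Op 4: c = malloc(13) -> c = 10; heap: [0-9 ALLOC][10-22 ALLOC][23-44 FREE]
Op 5: c = realloc(c, 4) -> c = 10; heap: [0-9 ALLOC][10-13 ALLOC][14-44 FREE]
Op 6: d = malloc(15) -> d = 14; heap: [0-9 ALLOC][10-13 ALLOC][14-28 ALLOC][29-44 FREE]
Op 7: e = malloc(9) -> e = 29; heap: [0-9 ALLOC][10-13 ALLOC][14-28 ALLOC][29-37 ALLOC][38-44 FREE]
Op 8: free(d) -> (freed d); heap: [0-9 ALLOC][10-13 ALLOC][14-28 FREE][29-37 ALLOC][38-44 FREE]
Op 9: c = realloc(c, 16) -> c = 10; heap: [0-9 ALLOC][10-25 ALLOC][26-28 FREE][29-37 ALLOC][38-44 FREE]
Op 10: free(c) -> (freed c); heap: [0-9 ALLOC][10-28 FREE][29-37 ALLOC][38-44 FREE]
Free blocks: [19 7] total_free=26 largest=19 -> 100*(26-19)/26 = 700/26 ≈ 26.923 -> rounds to 27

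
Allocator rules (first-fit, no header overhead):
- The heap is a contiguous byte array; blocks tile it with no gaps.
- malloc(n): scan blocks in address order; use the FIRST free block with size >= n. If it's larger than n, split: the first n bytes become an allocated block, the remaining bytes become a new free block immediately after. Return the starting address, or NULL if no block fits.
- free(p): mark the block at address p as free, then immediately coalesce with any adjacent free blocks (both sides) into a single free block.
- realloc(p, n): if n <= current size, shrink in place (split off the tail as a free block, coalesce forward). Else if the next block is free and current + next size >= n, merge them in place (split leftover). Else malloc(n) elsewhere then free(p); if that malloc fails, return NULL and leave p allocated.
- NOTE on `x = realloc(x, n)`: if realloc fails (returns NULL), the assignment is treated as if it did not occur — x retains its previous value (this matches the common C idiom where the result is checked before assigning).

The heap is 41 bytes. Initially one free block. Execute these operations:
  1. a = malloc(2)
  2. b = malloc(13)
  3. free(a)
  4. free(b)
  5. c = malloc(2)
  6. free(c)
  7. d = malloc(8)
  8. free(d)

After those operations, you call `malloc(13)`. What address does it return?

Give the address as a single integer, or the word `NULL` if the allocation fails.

Op 1: a = malloc(2) -> a = 0; heap: [0-1 ALLOC][2-40 FREE]
Op 2: b = malloc(13) -> b = 2; heap: [0-1 ALLOC][2-14 ALLOC][15-40 FREE]
Op 3: free(a) -> (freed a); heap: [0-1 FREE][2-14 ALLOC][15-40 FREE]
Op 4: free(b) -> (freed b); heap: [0-40 FREE]
Op 5: c = malloc(2) -> c = 0; heap: [0-1 ALLOC][2-40 FREE]
Op 6: free(c) -> (freed c); heap: [0-40 FREE]
Op 7: d = malloc(8) -> d = 0; heap: [0-7 ALLOC][8-40 FREE]
Op 8: free(d) -> (freed d); heap: [0-40 FREE]
malloc(13): first-fit scan over [0-40 FREE] -> 0

Answer: 0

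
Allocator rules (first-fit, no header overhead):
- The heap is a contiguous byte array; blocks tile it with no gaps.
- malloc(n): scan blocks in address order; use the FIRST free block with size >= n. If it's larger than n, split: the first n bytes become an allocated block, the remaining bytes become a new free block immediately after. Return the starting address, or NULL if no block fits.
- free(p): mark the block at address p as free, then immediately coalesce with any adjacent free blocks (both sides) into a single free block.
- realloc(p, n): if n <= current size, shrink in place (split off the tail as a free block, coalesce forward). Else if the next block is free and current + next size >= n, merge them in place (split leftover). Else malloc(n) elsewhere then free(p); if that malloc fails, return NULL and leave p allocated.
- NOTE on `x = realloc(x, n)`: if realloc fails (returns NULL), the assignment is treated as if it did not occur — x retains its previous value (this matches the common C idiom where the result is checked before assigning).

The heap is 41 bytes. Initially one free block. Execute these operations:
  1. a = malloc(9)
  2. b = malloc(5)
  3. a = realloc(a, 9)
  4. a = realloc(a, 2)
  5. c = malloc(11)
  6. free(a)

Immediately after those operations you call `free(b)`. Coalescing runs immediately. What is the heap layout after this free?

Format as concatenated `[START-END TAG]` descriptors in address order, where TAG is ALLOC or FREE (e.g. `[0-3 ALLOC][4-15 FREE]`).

Op 1: a = malloc(9) -> a = 0; heap: [0-8 ALLOC][9-40 FREE]
Op 2: b = malloc(5) -> b = 9; heap: [0-8 ALLOC][9-13 ALLOC][14-40 FREE]
Op 3: a = realloc(a, 9) -> a = 0; heap: [0-8 ALLOC][9-13 ALLOC][14-40 FREE]
Op 4: a = realloc(a, 2) -> a = 0; heap: [0-1 ALLOC][2-8 FREE][9-13 ALLOC][14-40 FREE]
Op 5: c = malloc(11) -> c = 14; heap: [0-1 ALLOC][2-8 FREE][9-13 ALLOC][14-24 ALLOC][25-40 FREE]
Op 6: free(a) -> (freed a); heap: [0-8 FREE][9-13 ALLOC][14-24 ALLOC][25-40 FREE]
free(b): b = 9 -> block [9-13 ALLOC]; mark free, coalesce with adjacent free neighbors -> [0-13 FREE][14-24 ALLOC][25-40 FREE]

Answer: [0-13 FREE][14-24 ALLOC][25-40 FREE]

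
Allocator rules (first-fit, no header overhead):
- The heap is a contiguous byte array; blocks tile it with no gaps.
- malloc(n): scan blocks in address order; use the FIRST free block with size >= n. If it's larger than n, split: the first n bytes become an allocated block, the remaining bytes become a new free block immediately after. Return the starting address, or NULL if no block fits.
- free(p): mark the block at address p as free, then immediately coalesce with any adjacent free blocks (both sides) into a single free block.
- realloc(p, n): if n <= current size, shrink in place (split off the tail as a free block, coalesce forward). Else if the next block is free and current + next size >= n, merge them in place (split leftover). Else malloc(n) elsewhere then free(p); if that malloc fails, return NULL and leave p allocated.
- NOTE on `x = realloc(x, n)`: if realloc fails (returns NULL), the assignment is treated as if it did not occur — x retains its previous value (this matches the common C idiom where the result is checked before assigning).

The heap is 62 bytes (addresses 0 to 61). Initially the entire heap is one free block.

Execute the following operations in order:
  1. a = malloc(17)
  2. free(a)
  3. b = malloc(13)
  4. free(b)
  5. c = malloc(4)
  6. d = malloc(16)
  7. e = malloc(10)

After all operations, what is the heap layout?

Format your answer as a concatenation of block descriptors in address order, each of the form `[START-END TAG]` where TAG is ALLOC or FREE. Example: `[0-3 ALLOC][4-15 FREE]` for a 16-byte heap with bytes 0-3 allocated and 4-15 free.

Op 1: a = malloc(17) -> a = 0; heap: [0-16 ALLOC][17-61 FREE]
Op 2: free(a) -> (freed a); heap: [0-61 FREE]
Op 3: b = malloc(13) -> b = 0; heap: [0-12 ALLOC][13-61 FREE]
Op 4: free(b) -> (freed b); heap: [0-61 FREE]
Op 5: c = malloc(4) -> c = 0; heap: [0-3 ALLOC][4-61 FREE]
Op 6: d = malloc(16) -> d = 4; heap: [0-3 ALLOC][4-19 ALLOC][20-61 FREE]
Op 7: e = malloc(10) -> e = 20; heap: [0-3 ALLOC][4-19 ALLOC][20-29 ALLOC][30-61 FREE]

Answer: [0-3 ALLOC][4-19 ALLOC][20-29 ALLOC][30-61 FREE]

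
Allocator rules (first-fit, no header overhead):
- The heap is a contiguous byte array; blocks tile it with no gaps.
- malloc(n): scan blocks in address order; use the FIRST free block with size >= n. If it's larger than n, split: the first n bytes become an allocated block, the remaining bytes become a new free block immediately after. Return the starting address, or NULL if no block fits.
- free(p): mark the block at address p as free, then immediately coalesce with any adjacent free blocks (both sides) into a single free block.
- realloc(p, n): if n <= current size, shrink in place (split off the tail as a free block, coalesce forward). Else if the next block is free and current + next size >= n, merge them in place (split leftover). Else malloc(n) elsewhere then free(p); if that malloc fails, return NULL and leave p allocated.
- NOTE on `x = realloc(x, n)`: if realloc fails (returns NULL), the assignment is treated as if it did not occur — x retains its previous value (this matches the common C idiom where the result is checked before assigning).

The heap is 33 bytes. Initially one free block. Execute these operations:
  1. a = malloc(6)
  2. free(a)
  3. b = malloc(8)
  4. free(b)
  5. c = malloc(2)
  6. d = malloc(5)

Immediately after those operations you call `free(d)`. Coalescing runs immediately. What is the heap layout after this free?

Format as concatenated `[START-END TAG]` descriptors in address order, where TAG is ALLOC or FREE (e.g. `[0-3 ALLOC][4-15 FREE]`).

Op 1: a = malloc(6) -> a = 0; heap: [0-5 ALLOC][6-32 FREE]
Op 2: free(a) -> (freed a); heap: [0-32 FREE]
Op 3: b = malloc(8) -> b = 0; heap: [0-7 ALLOC][8-32 FREE]
Op 4: free(b) -> (freed b); heap: [0-32 FREE]
Op 5: c = malloc(2) -> c = 0; heap: [0-1 ALLOC][2-32 FREE]
Op 6: d = malloc(5) -> d = 2; heap: [0-1 ALLOC][2-6 ALLOC][7-32 FREE]
free(d): d = 2 -> block [2-6 ALLOC]; mark free, coalesce with adjacent free neighbors -> [0-1 ALLOC][2-32 FREE]

Answer: [0-1 ALLOC][2-32 FREE]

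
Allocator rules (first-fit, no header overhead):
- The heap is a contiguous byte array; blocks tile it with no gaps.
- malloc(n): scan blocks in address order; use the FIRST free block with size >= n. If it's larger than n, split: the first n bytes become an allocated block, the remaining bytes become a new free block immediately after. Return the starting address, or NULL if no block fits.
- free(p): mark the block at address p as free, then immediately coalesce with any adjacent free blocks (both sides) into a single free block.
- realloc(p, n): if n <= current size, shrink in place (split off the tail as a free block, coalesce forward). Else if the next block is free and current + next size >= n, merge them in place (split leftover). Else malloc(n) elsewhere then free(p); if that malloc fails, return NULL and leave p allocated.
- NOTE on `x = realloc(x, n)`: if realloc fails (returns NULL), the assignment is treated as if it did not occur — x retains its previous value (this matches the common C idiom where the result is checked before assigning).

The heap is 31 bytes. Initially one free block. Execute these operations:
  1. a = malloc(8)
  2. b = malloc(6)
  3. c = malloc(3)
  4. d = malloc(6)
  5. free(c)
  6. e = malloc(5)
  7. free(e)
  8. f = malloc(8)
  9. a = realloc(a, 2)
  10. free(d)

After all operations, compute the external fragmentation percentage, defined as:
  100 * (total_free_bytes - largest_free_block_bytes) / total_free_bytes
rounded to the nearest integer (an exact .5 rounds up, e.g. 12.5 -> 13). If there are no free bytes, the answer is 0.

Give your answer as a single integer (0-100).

Answer: 40

Derivation:
Op 1: a = malloc(8) -> a = 0; heap: [0-7 ALLOC][8-30 FREE]
Op 2: b = malloc(6) -> b = 8; heap: [0-7 ALLOC][8-13 ALLOC][14-30 FREE]
Op 3: c = malloc(3) -> c = 14; heap: [0-7 ALLOC][8-13 ALLOC][14-16 ALLOC][17-30 FREE]
Op 4: d = malloc(6) -> d = 17; heap: [0-7 ALLOC][8-13 ALLOC][14-16 ALLOC][17-22 ALLOC][23-30 FREE]
Op 5: free(c) -> (freed c); heap: [0-7 ALLOC][8-13 ALLOC][14-16 FREE][17-22 ALLOC][23-30 FREE]
Op 6: e = malloc(5) -> e = 23; heap: [0-7 ALLOC][8-13 ALLOC][14-16 FREE][17-22 ALLOC][23-27 ALLOC][28-30 FREE]
Op 7: free(e) -> (freed e); heap: [0-7 ALLOC][8-13 ALLOC][14-16 FREE][17-22 ALLOC][23-30 FREE]
Op 8: f = malloc(8) -> f = 23; heap: [0-7 ALLOC][8-13 ALLOC][14-16 FREE][17-22 ALLOC][23-30 ALLOC]
Op 9: a = realloc(a, 2) -> a = 0; heap: [0-1 ALLOC][2-7 FREE][8-13 ALLOC][14-16 FREE][17-22 ALLOC][23-30 ALLOC]
Op 10: free(d) -> (freed d); heap: [0-1 ALLOC][2-7 FREE][8-13 ALLOC][14-22 FREE][23-30 ALLOC]
Free blocks: [6 9] total_free=15 largest=9 -> 100*(15-9)/15 = 600/15 = 40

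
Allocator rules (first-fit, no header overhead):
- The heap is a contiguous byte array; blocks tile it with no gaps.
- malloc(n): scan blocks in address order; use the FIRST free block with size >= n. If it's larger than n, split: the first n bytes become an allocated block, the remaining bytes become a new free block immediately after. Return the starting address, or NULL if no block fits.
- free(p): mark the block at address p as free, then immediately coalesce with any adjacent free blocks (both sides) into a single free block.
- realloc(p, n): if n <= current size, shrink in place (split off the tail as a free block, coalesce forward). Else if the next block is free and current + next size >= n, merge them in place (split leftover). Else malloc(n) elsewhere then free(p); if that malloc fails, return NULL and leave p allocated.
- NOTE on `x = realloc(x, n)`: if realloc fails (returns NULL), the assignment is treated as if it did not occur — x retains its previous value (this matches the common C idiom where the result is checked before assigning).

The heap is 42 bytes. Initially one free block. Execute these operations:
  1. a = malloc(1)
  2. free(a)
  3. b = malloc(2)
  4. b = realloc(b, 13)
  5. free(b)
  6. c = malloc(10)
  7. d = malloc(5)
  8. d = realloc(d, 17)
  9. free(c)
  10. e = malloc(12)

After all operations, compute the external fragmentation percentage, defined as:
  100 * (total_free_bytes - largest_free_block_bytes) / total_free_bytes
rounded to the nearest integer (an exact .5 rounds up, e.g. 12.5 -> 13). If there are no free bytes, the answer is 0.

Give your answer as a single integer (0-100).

Answer: 23

Derivation:
Op 1: a = malloc(1) -> a = 0; heap: [0-0 ALLOC][1-41 FREE]
Op 2: free(a) -> (freed a); heap: [0-41 FREE]
Op 3: b = malloc(2) -> b = 0; heap: [0-1 ALLOC][2-41 FREE]
Op 4: b = realloc(b, 13) -> b = 0; heap: [0-12 ALLOC][13-41 FREE]
Op 5: free(b) -> (freed b); heap: [0-41 FREE]
Op 6: c = malloc(10) -> c = 0; heap: [0-9 ALLOC][10-41 FREE]
Op 7: d = malloc(5) -> d = 10; heap: [0-9 ALLOC][10-14 ALLOC][15-41 FREE]
Op 8: d = realloc(d, 17) -> d = 10; heap: [0-9 ALLOC][10-26 ALLOC][27-41 FREE]
Op 9: free(c) -> (freed c); heap: [0-9 FREE][10-26 ALLOC][27-41 FREE]
Op 10: e = malloc(12) -> e = 27; heap: [0-9 FREE][10-26 ALLOC][27-38 ALLOC][39-41 FREE]
Free blocks: [10 3] total_free=13 largest=10 -> 100*(13-10)/13 = 300/13 ≈ 23.077 -> rounds to 23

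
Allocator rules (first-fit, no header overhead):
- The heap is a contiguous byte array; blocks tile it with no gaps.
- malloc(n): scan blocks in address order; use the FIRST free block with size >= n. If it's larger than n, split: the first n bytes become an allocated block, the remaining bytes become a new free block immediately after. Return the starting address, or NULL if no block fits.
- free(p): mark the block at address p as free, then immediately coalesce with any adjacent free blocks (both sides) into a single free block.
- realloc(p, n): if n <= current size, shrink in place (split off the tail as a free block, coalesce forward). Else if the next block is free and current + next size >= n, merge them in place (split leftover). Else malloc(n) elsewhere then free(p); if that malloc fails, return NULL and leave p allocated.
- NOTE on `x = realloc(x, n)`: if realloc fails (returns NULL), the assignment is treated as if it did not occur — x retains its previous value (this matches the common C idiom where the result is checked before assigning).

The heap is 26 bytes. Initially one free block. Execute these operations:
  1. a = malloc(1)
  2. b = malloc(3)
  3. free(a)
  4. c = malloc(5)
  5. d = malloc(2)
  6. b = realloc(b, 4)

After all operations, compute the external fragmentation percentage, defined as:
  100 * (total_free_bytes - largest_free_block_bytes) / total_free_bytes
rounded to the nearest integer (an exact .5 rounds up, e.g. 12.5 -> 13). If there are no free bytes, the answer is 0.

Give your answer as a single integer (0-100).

Answer: 27

Derivation:
Op 1: a = malloc(1) -> a = 0; heap: [0-0 ALLOC][1-25 FREE]
Op 2: b = malloc(3) -> b = 1; heap: [0-0 ALLOC][1-3 ALLOC][4-25 FREE]
Op 3: free(a) -> (freed a); heap: [0-0 FREE][1-3 ALLOC][4-25 FREE]
Op 4: c = malloc(5) -> c = 4; heap: [0-0 FREE][1-3 ALLOC][4-8 ALLOC][9-25 FREE]
Op 5: d = malloc(2) -> d = 9; heap: [0-0 FREE][1-3 ALLOC][4-8 ALLOC][9-10 ALLOC][11-25 FREE]
Op 6: b = realloc(b, 4) -> b = 11; heap: [0-3 FREE][4-8 ALLOC][9-10 ALLOC][11-14 ALLOC][15-25 FREE]
Free blocks: [4 11] total_free=15 largest=11 -> 100*(15-11)/15 = 400/15 ≈ 26.667 -> rounds to 27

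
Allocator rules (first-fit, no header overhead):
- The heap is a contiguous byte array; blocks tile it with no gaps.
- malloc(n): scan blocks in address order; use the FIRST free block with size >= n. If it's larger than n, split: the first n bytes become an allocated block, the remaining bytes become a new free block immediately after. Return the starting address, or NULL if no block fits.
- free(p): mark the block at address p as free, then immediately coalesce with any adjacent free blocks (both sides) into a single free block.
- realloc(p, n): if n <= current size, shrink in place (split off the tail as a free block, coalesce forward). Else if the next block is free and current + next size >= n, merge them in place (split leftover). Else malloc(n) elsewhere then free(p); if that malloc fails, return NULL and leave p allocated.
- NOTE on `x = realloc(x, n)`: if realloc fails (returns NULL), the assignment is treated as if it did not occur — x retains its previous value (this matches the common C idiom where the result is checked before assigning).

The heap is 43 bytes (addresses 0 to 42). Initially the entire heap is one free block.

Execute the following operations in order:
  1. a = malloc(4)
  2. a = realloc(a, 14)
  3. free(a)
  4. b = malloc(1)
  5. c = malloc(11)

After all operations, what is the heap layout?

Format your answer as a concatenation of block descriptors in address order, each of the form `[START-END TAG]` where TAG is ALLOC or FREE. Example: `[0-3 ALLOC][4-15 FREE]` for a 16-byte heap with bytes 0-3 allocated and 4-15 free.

Op 1: a = malloc(4) -> a = 0; heap: [0-3 ALLOC][4-42 FREE]
Op 2: a = realloc(a, 14) -> a = 0; heap: [0-13 ALLOC][14-42 FREE]
Op 3: free(a) -> (freed a); heap: [0-42 FREE]
Op 4: b = malloc(1) -> b = 0; heap: [0-0 ALLOC][1-42 FREE]
Op 5: c = malloc(11) -> c = 1; heap: [0-0 ALLOC][1-11 ALLOC][12-42 FREE]

Answer: [0-0 ALLOC][1-11 ALLOC][12-42 FREE]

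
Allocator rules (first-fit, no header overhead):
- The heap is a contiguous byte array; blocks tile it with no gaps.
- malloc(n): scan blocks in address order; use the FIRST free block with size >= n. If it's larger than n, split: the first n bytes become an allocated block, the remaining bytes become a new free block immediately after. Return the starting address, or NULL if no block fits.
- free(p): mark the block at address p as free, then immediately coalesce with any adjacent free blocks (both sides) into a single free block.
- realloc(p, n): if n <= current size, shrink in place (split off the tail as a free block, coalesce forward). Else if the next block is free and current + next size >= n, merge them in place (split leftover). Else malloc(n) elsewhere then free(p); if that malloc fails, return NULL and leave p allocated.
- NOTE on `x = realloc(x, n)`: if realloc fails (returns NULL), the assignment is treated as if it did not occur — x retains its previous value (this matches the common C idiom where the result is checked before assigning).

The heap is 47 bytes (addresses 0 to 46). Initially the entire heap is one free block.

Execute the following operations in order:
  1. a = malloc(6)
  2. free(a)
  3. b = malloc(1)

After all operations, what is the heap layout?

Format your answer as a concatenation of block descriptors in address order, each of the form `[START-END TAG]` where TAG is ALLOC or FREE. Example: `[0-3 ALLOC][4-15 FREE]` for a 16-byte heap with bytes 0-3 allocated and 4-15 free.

Op 1: a = malloc(6) -> a = 0; heap: [0-5 ALLOC][6-46 FREE]
Op 2: free(a) -> (freed a); heap: [0-46 FREE]
Op 3: b = malloc(1) -> b = 0; heap: [0-0 ALLOC][1-46 FREE]

Answer: [0-0 ALLOC][1-46 FREE]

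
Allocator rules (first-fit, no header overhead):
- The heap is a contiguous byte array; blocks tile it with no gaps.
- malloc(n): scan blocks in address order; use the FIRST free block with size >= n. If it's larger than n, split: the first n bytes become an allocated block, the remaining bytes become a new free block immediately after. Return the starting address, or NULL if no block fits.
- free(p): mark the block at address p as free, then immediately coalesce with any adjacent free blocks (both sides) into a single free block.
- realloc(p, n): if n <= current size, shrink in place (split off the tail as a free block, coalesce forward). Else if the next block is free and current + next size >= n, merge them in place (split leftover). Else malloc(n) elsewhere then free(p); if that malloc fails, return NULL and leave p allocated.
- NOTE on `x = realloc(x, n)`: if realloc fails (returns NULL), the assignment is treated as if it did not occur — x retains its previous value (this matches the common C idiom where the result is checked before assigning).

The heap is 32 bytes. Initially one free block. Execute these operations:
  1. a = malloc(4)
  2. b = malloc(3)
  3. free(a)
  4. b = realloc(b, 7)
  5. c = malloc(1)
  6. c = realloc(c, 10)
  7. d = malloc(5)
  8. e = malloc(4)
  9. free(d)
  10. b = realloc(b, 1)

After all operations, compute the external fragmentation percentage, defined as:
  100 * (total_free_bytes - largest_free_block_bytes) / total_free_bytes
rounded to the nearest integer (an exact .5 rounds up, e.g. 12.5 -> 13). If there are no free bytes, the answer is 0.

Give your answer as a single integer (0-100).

Answer: 35

Derivation:
Op 1: a = malloc(4) -> a = 0; heap: [0-3 ALLOC][4-31 FREE]
Op 2: b = malloc(3) -> b = 4; heap: [0-3 ALLOC][4-6 ALLOC][7-31 FREE]
Op 3: free(a) -> (freed a); heap: [0-3 FREE][4-6 ALLOC][7-31 FREE]
Op 4: b = realloc(b, 7) -> b = 4; heap: [0-3 FREE][4-10 ALLOC][11-31 FREE]
Op 5: c = malloc(1) -> c = 0; heap: [0-0 ALLOC][1-3 FREE][4-10 ALLOC][11-31 FREE]
Op 6: c = realloc(c, 10) -> c = 11; heap: [0-3 FREE][4-10 ALLOC][11-20 ALLOC][21-31 FREE]
Op 7: d = malloc(5) -> d = 21; heap: [0-3 FREE][4-10 ALLOC][11-20 ALLOC][21-25 ALLOC][26-31 FREE]
Op 8: e = malloc(4) -> e = 0; heap: [0-3 ALLOC][4-10 ALLOC][11-20 ALLOC][21-25 ALLOC][26-31 FREE]
Op 9: free(d) -> (freed d); heap: [0-3 ALLOC][4-10 ALLOC][11-20 ALLOC][21-31 FREE]
Op 10: b = realloc(b, 1) -> b = 4; heap: [0-3 ALLOC][4-4 ALLOC][5-10 FREE][11-20 ALLOC][21-31 FREE]
Free blocks: [6 11] total_free=17 largest=11 -> 100*(17-11)/17 = 600/17 ≈ 35.294 -> rounds to 35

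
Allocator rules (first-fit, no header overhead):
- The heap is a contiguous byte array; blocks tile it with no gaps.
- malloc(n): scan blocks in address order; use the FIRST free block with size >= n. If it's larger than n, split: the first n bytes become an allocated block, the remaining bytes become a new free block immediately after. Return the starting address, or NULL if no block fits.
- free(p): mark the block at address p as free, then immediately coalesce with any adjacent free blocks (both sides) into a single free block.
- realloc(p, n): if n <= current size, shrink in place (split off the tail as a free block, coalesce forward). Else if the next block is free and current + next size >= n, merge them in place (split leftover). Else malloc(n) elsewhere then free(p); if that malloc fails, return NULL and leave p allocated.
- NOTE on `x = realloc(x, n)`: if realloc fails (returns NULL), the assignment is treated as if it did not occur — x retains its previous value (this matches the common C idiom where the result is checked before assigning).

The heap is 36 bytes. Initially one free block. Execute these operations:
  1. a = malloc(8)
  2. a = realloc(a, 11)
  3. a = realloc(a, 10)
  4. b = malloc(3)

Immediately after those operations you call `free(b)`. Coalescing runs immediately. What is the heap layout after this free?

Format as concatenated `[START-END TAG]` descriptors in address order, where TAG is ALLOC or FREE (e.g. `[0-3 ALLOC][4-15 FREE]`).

Op 1: a = malloc(8) -> a = 0; heap: [0-7 ALLOC][8-35 FREE]
Op 2: a = realloc(a, 11) -> a = 0; heap: [0-10 ALLOC][11-35 FREE]
Op 3: a = realloc(a, 10) -> a = 0; heap: [0-9 ALLOC][10-35 FREE]
Op 4: b = malloc(3) -> b = 10; heap: [0-9 ALLOC][10-12 ALLOC][13-35 FREE]
free(b): b = 10 -> block [10-12 ALLOC]; mark free, coalesce with adjacent free neighbors -> [0-9 ALLOC][10-35 FREE]

Answer: [0-9 ALLOC][10-35 FREE]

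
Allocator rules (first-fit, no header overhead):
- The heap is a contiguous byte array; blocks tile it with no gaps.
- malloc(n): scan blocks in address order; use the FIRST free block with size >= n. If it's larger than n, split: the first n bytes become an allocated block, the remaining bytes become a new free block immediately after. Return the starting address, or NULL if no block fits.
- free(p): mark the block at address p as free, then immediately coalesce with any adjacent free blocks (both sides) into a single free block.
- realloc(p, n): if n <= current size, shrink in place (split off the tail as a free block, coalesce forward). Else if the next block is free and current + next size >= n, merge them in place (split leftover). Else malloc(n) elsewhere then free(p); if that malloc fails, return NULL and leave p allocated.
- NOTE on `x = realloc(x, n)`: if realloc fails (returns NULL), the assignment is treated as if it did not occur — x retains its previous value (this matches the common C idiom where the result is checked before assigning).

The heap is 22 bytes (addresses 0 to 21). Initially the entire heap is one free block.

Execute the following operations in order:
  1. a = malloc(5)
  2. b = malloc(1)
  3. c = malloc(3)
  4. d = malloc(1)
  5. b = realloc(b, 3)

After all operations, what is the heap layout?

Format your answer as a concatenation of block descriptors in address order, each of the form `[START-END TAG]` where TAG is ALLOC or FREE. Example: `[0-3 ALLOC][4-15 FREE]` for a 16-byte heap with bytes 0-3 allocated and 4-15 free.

Answer: [0-4 ALLOC][5-5 FREE][6-8 ALLOC][9-9 ALLOC][10-12 ALLOC][13-21 FREE]

Derivation:
Op 1: a = malloc(5) -> a = 0; heap: [0-4 ALLOC][5-21 FREE]
Op 2: b = malloc(1) -> b = 5; heap: [0-4 ALLOC][5-5 ALLOC][6-21 FREE]
Op 3: c = malloc(3) -> c = 6; heap: [0-4 ALLOC][5-5 ALLOC][6-8 ALLOC][9-21 FREE]
Op 4: d = malloc(1) -> d = 9; heap: [0-4 ALLOC][5-5 ALLOC][6-8 ALLOC][9-9 ALLOC][10-21 FREE]
Op 5: b = realloc(b, 3) -> b = 10; heap: [0-4 ALLOC][5-5 FREE][6-8 ALLOC][9-9 ALLOC][10-12 ALLOC][13-21 FREE]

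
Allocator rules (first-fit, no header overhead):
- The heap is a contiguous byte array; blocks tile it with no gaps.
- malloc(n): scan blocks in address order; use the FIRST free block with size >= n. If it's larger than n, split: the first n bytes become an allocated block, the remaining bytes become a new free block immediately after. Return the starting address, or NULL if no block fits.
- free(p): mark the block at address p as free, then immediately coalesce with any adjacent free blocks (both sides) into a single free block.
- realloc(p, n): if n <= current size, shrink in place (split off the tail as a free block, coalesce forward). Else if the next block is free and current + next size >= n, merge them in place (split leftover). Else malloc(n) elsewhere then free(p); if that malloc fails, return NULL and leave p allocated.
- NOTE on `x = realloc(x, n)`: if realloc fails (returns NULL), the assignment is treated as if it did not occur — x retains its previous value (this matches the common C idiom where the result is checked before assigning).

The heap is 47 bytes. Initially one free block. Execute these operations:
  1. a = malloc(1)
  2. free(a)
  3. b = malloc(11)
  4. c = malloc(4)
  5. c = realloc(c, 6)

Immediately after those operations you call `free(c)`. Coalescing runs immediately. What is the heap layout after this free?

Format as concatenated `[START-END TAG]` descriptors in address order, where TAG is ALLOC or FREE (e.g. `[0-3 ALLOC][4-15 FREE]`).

Op 1: a = malloc(1) -> a = 0; heap: [0-0 ALLOC][1-46 FREE]
Op 2: free(a) -> (freed a); heap: [0-46 FREE]
Op 3: b = malloc(11) -> b = 0; heap: [0-10 ALLOC][11-46 FREE]
Op 4: c = malloc(4) -> c = 11; heap: [0-10 ALLOC][11-14 ALLOC][15-46 FREE]
Op 5: c = realloc(c, 6) -> c = 11; heap: [0-10 ALLOC][11-16 ALLOC][17-46 FREE]
free(c): c = 11 -> block [11-16 ALLOC]; mark free, coalesce with adjacent free neighbors -> [0-10 ALLOC][11-46 FREE]

Answer: [0-10 ALLOC][11-46 FREE]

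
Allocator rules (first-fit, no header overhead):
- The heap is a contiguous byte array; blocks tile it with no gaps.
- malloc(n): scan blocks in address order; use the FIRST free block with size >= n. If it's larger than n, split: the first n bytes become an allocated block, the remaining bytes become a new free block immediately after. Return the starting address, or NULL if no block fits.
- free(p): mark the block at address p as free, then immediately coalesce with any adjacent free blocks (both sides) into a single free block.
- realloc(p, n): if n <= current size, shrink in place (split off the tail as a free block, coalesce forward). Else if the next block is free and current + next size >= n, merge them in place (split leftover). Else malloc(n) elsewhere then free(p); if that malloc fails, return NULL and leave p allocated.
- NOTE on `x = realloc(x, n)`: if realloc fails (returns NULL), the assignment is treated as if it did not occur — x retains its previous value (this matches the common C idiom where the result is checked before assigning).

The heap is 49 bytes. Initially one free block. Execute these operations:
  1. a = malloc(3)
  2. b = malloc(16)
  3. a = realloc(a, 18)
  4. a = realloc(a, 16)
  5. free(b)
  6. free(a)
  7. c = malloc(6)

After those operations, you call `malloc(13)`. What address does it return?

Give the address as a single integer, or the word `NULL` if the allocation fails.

Answer: 6

Derivation:
Op 1: a = malloc(3) -> a = 0; heap: [0-2 ALLOC][3-48 FREE]
Op 2: b = malloc(16) -> b = 3; heap: [0-2 ALLOC][3-18 ALLOC][19-48 FREE]
Op 3: a = realloc(a, 18) -> a = 19; heap: [0-2 FREE][3-18 ALLOC][19-36 ALLOC][37-48 FREE]
Op 4: a = realloc(a, 16) -> a = 19; heap: [0-2 FREE][3-18 ALLOC][19-34 ALLOC][35-48 FREE]
Op 5: free(b) -> (freed b); heap: [0-18 FREE][19-34 ALLOC][35-48 FREE]
Op 6: free(a) -> (freed a); heap: [0-48 FREE]
Op 7: c = malloc(6) -> c = 0; heap: [0-5 ALLOC][6-48 FREE]
malloc(13): first-fit scan over [0-5 ALLOC][6-48 FREE] -> 6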